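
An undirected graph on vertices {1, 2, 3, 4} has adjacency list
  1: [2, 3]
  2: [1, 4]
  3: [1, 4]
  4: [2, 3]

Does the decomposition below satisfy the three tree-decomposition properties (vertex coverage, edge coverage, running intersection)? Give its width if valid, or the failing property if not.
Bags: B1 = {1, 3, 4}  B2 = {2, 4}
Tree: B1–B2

A tree decomposition must satisfy three properties: every vertex lies in some bag; for every edge, both endpoints lie together in some bag; and for every vertex, the bags containing it form a connected subtree. Here edge (1,2) lies in no bag, so the decomposition is invalid.

No — edge (1,2) lies in no bag.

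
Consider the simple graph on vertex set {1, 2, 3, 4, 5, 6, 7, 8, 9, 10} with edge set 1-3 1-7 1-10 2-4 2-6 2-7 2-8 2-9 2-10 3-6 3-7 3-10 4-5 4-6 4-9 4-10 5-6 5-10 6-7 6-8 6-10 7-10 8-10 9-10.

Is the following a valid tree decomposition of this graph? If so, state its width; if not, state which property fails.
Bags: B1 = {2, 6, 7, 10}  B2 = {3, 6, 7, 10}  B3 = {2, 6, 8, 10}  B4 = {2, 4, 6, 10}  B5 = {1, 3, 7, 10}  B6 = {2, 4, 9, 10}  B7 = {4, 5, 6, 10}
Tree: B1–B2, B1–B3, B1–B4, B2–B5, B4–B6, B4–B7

Yes; width 3.

Checking the three conditions: (i) the bags cover all of {1, 2, 3, 4, 5, 6, 7, 8, 9, 10}; (ii) for each edge, some bag contains both endpoints; (iii) the bags containing any fixed vertex form a subtree. All hold, so the decomposition is valid with width 4 − 1 = 3.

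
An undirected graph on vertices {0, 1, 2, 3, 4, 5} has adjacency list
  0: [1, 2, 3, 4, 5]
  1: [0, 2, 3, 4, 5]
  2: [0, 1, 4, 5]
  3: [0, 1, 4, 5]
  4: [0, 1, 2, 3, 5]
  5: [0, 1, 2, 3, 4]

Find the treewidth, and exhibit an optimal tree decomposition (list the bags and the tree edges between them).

The largest bag has 5 vertices, giving width 4; this decomposition certifies tw(G) ≤ 4. For the lower bound, the 5 vertices {0, 1, 2, 4, 5} are pairwise adjacent, and any tree decomposition puts a clique entirely inside one bag — forcing width ≥ 4. Hence tw(G) = 4 exactly.

Treewidth 4.
One optimal decomposition is:
Bags: B1 = {0, 1, 3, 4, 5}  B2 = {0, 1, 2, 4, 5}
Tree: B1–B2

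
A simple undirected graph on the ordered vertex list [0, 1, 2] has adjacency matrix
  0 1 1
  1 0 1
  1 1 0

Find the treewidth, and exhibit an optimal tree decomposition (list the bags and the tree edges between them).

Treewidth 2.
Bags: B1 = {0, 1, 2}
Tree: (single bag)

A single bag containing all 3 vertices is trivially a valid decomposition of width 2. On the other hand G contains the 3-clique {0, 1, 2}. A clique must lie in a single bag of any decomposition, so no decomposition can have width below 2. Hence tw(G) = 2 exactly.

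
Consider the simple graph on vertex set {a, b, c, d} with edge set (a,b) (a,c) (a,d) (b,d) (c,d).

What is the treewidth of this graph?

2

A width-2 tree decomposition is:
Bags: B1 = {a, c, d}  B2 = {a, b, d}
Tree: B1–B2
Every bag has size at most 3, so the width is 3 − 1 = 2 and tw(G) ≤ 2. For the lower bound, the 3 vertices {a, c, d} are pairwise adjacent, and any tree decomposition puts a clique entirely inside one bag — forcing width ≥ 2. Hence tw(G) = 2 exactly.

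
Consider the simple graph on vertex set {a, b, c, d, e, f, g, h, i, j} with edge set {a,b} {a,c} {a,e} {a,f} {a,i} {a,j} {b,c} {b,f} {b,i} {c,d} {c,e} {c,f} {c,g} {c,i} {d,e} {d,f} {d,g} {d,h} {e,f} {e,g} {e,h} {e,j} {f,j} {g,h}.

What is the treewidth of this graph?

A width-3 tree decomposition is:
Bags: B1 = {c, d, e, g}  B2 = {c, d, e, f}  B3 = {a, c, e, f}  B4 = {a, b, c, f}  B5 = {d, e, g, h}  B6 = {a, b, c, i}  B7 = {a, e, f, j}
Tree: B1–B2, B2–B3, B3–B4, B1–B5, B4–B6, B3–B7
The largest bag has 4 vertices, giving width 3; this decomposition certifies tw(G) ≤ 3. Conversely, {a, e, f, j} is a clique of size 4, and the vertices of any clique must share a bag in every tree decomposition; so some bag has ≥ 4 vertices and tw(G) ≥ 3. The upper and lower bounds meet at 3, so that is the treewidth.

3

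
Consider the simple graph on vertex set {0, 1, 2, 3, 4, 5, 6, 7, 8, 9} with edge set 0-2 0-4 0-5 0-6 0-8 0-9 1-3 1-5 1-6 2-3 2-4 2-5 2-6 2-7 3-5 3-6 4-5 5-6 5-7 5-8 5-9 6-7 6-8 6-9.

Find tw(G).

3

A width-3 tree decomposition is:
Bags: B1 = {2, 3, 5, 6}  B2 = {2, 5, 6, 7}  B3 = {0, 2, 5, 6}  B4 = {0, 2, 4, 5}  B5 = {0, 5, 6, 9}  B6 = {1, 3, 5, 6}  B7 = {0, 5, 6, 8}
Tree: B1–B2, B1–B3, B3–B4, B3–B5, B1–B6, B3–B7
Every bag has size at most 4, so the width is 4 − 1 = 3 and tw(G) ≤ 3. On the other hand G contains the 4-clique {0, 2, 4, 5}. A clique must lie in a single bag of any decomposition, so no decomposition can have width below 3. Hence tw(G) = 3 exactly.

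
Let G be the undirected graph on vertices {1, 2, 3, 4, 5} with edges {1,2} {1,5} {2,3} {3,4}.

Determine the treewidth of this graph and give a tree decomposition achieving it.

The largest bag has 2 vertices, giving width 1; this decomposition certifies tw(G) ≤ 1. Any graph with an edge has treewidth ≥ 1, and G has the edge 4–3. Hence tw(G) = 1 exactly.

Treewidth 1.
One optimal decomposition is:
Bags: B1 = {3, 4}  B2 = {2, 3}  B3 = {1, 2}  B4 = {1, 5}
Tree: B1–B2, B2–B3, B3–B4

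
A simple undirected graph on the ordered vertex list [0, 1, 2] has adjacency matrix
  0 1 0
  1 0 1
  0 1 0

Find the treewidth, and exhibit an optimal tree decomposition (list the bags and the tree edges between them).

Treewidth 1.
Bags: B1 = {1, 2}  B2 = {0, 1}
Tree: B1–B2

The largest bag has 2 vertices, giving width 1; this decomposition certifies tw(G) ≤ 1. Since G has at least one edge (e.g. 1–2), it is not an edgeless graph, so tw(G) ≥ 1. The upper and lower bounds meet at 1, so that is the treewidth.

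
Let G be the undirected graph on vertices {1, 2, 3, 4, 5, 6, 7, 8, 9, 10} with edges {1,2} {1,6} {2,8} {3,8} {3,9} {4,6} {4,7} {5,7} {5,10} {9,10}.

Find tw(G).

A width-2 tree decomposition is:
Bags: B1 = {1, 2, 8}  B2 = {1, 3, 8}  B3 = {1, 3, 9}  B4 = {1, 9, 10}  B5 = {1, 5, 10}  B6 = {1, 5, 7}  B7 = {1, 4, 7}  B8 = {1, 4, 6}
Tree: B1–B2, B2–B3, B3–B4, B4–B5, B5–B6, B6–B7, B7–B8
Each bag holds 3 vertices, so the decomposition has width 2, which upper-bounds the treewidth. For the lower bound, G contains the cycle 1–2–8–3–9–10–5–7–4–6–1, so G is not a forest; only forests have treewidth ≤ 1, hence tw(G) ≥ 2. Hence tw(G) = 2 exactly.

2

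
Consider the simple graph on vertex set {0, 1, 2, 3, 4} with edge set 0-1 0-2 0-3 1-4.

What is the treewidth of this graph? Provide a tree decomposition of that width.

Every bag has size at most 2, so the width is 2 − 1 = 1 and tw(G) ≤ 1. Since G has at least one edge (e.g. 0–2), it is not an edgeless graph, so tw(G) ≥ 1. Combining the bounds, tw(G) = 1.

Treewidth 1.
One such decomposition:
Bags: B1 = {0, 2}  B2 = {0, 1}  B3 = {1, 4}  B4 = {0, 3}
Tree: B1–B2, B2–B3, B1–B4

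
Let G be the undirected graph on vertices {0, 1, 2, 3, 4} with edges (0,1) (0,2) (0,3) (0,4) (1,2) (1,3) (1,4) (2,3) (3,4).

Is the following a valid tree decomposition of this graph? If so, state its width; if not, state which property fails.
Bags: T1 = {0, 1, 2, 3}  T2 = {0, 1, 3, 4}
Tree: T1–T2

Checking the three conditions: (i) the bags cover all of {0, 1, 2, 3, 4}; (ii) for each edge, some bag contains both endpoints; (iii) the bags containing any fixed vertex form a subtree. All hold, so the decomposition is valid with width 4 − 1 = 3.

Yes; width 3.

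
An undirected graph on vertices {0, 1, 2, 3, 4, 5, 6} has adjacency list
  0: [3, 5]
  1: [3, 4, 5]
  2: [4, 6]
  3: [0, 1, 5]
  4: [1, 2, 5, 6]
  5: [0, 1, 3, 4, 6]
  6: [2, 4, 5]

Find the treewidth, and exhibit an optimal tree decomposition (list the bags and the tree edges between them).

Each bag holds 3 vertices, so the decomposition has width 2, which upper-bounds the treewidth. For the lower bound, the 3 vertices {2, 4, 6} are pairwise adjacent, and any tree decomposition puts a clique entirely inside one bag — forcing width ≥ 2. The upper and lower bounds meet at 2, so that is the treewidth.

Treewidth 2.
One such decomposition:
Bags: B1 = {1, 4, 5}  B2 = {4, 5, 6}  B3 = {2, 4, 6}  B4 = {1, 3, 5}  B5 = {0, 3, 5}
Tree: B1–B2, B2–B3, B1–B4, B4–B5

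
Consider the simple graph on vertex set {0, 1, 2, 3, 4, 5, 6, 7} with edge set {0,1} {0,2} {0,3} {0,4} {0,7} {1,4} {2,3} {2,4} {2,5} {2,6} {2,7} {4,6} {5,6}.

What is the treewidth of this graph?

A width-2 tree decomposition is:
Bags: B1 = {0, 2, 7}  B2 = {0, 2, 4}  B3 = {2, 4, 6}  B4 = {0, 2, 3}  B5 = {0, 1, 4}  B6 = {2, 5, 6}
Tree: B1–B2, B2–B3, B1–B4, B2–B5, B3–B6
Each bag holds 3 vertices, so the decomposition has width 2, which upper-bounds the treewidth. For the lower bound, the 3 vertices {0, 1, 4} are pairwise adjacent, and any tree decomposition puts a clique entirely inside one bag — forcing width ≥ 2. Combining the bounds, tw(G) = 2.

2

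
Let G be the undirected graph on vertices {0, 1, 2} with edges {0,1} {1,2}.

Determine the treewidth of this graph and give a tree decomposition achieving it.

Every bag has size at most 2, so the width is 2 − 1 = 1 and tw(G) ≤ 1. Since G has at least one edge (e.g. 0–1), it is not an edgeless graph, so tw(G) ≥ 1. Therefore the treewidth is 1.

Treewidth 1.
One such decomposition:
Bags: B1 = {0, 1}  B2 = {1, 2}
Tree: B1–B2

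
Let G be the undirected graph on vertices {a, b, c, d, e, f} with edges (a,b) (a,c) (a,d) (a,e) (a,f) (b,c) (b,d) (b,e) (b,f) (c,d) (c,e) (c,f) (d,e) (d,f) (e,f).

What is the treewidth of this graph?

A width-5 tree decomposition is:
Bags: B1 = {a, b, c, d, e, f}
Tree: (single bag)
With just one bag of size 6, the width is 6 − 1 = 5, so tw(G) ≤ 5. Conversely, {a, b, c, d, e, f} is a clique of size 6, and the vertices of any clique must share a bag in every tree decomposition; so some bag has ≥ 6 vertices and tw(G) ≥ 5. The upper and lower bounds meet at 5, so that is the treewidth.

5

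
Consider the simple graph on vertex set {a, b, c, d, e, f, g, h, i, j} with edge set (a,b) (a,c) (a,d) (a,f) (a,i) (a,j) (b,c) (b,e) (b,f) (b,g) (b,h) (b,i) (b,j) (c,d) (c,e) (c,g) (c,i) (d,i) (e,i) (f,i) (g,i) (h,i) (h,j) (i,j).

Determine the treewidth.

A width-3 tree decomposition is:
Bags: B1 = {a, c, d, i}  B2 = {a, b, c, i}  B3 = {a, b, f, i}  B4 = {a, b, i, j}  B5 = {b, h, i, j}  B6 = {b, c, e, i}  B7 = {b, c, g, i}
Tree: B1–B2, B2–B3, B2–B4, B4–B5, B2–B6, B2–B7
Every bag has size at most 4, so the width is 4 − 1 = 3 and tw(G) ≤ 3. On the other hand G contains the 4-clique {a, c, d, i}. A clique must lie in a single bag of any decomposition, so no decomposition can have width below 3. The upper and lower bounds meet at 3, so that is the treewidth.

3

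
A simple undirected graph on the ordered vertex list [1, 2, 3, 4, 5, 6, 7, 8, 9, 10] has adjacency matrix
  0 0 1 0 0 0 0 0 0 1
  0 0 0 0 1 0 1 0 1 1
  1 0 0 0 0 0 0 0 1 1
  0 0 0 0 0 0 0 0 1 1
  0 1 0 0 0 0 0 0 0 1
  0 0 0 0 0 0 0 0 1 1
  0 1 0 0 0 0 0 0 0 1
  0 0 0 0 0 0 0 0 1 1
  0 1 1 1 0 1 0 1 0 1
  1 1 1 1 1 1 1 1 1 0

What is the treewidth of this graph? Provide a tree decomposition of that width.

Each bag holds 3 vertices, so the decomposition has width 2, which upper-bounds the treewidth. For the lower bound, the 3 vertices {1, 3, 10} are pairwise adjacent, and any tree decomposition puts a clique entirely inside one bag — forcing width ≥ 2. Combining the bounds, tw(G) = 2.

Treewidth 2.
One optimal decomposition is:
Bags: B1 = {2, 9, 10}  B2 = {4, 9, 10}  B3 = {2, 7, 10}  B4 = {3, 9, 10}  B5 = {6, 9, 10}  B6 = {8, 9, 10}  B7 = {1, 3, 10}  B8 = {2, 5, 10}
Tree: B1–B2, B1–B3, B1–B4, B1–B5, B2–B6, B4–B7, B1–B8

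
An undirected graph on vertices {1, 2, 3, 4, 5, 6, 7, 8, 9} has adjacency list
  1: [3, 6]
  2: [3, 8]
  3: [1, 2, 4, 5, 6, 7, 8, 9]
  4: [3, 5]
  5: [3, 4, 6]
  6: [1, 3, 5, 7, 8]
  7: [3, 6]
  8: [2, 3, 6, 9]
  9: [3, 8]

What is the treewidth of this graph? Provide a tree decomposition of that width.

Every bag has size at most 3, so the width is 3 − 1 = 2 and tw(G) ≤ 2. For the lower bound, the 3 vertices {3, 8, 9} are pairwise adjacent, and any tree decomposition puts a clique entirely inside one bag — forcing width ≥ 2. Combining the bounds, tw(G) = 2.

Treewidth 2.
Bags: B1 = {3, 5, 6}  B2 = {3, 6, 8}  B3 = {3, 4, 5}  B4 = {2, 3, 8}  B5 = {3, 6, 7}  B6 = {3, 8, 9}  B7 = {1, 3, 6}
Tree: B1–B2, B1–B3, B2–B4, B2–B5, B4–B6, B1–B7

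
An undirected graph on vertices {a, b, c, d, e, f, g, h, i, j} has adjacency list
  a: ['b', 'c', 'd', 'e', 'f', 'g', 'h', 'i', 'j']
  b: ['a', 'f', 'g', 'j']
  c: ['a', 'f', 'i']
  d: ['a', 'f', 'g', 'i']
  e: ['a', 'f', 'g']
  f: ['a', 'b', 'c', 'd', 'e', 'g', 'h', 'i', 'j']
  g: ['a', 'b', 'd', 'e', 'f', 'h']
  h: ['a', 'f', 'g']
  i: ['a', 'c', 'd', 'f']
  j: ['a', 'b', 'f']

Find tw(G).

A width-3 tree decomposition is:
Bags: B1 = {a, e, f, g}  B2 = {a, b, f, g}  B3 = {a, d, f, g}  B4 = {a, f, g, h}  B5 = {a, d, f, i}  B6 = {a, b, f, j}  B7 = {a, c, f, i}
Tree: B1–B2, B2–B3, B1–B4, B3–B5, B2–B6, B5–B7
The largest bag has 4 vertices, giving width 3; this decomposition certifies tw(G) ≤ 3. On the other hand G contains the 4-clique {a, d, f, g}. A clique must lie in a single bag of any decomposition, so no decomposition can have width below 3. The upper and lower bounds meet at 3, so that is the treewidth.

3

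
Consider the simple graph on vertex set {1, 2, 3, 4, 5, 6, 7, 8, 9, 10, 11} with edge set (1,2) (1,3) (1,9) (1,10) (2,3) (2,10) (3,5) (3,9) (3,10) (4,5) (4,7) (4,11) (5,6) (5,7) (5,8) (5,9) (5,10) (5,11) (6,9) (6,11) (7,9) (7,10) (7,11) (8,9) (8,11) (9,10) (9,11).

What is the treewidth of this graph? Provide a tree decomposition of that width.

Treewidth 3.
One such decomposition:
Bags: B1 = {3, 5, 9, 10}  B2 = {5, 7, 9, 10}  B3 = {1, 3, 9, 10}  B4 = {5, 7, 9, 11}  B5 = {5, 6, 9, 11}  B6 = {5, 8, 9, 11}  B7 = {4, 5, 7, 11}  B8 = {1, 2, 3, 10}
Tree: B1–B2, B1–B3, B2–B4, B4–B5, B4–B6, B4–B7, B3–B8

Each bag holds 4 vertices, so the decomposition has width 3, which upper-bounds the treewidth. For the lower bound, the 4 vertices {1, 3, 9, 10} are pairwise adjacent, and any tree decomposition puts a clique entirely inside one bag — forcing width ≥ 3. The upper and lower bounds meet at 3, so that is the treewidth.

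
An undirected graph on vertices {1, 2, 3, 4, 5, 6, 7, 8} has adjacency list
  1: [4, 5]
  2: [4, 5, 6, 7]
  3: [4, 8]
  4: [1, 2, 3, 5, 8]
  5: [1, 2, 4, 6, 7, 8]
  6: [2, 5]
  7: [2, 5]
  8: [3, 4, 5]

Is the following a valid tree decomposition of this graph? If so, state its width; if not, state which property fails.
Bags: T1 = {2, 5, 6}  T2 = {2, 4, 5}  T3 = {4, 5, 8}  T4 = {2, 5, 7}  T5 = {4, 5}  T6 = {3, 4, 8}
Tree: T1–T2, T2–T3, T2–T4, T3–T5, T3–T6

A tree decomposition must satisfy three properties: every vertex lies in some bag; for every edge, both endpoints lie together in some bag; and for every vertex, the bags containing it form a connected subtree. Here vertex 1 appears in no bag, so the decomposition is invalid.

No — vertex 1 appears in no bag.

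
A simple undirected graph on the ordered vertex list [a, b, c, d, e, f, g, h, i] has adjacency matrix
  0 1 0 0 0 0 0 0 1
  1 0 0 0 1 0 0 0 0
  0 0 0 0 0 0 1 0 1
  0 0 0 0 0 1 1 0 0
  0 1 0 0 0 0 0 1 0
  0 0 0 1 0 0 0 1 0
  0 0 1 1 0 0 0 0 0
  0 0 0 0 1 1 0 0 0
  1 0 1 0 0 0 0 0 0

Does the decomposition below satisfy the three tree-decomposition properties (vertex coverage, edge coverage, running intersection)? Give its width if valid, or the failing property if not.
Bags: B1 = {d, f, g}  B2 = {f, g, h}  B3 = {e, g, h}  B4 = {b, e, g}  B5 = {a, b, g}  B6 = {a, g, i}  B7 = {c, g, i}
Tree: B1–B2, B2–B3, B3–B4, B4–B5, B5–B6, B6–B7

Yes; width 2.

Vertex coverage: the bags together contain {a, b, c, d, e, f, g, h, i}, the full vertex set. Edge coverage: each edge of G has both endpoints in at least one bag. Running intersection: for every vertex, the bags containing it form a connected subtree. All three properties hold, so this is a valid tree decomposition of width max|bag| − 1 = 2, and hence tw(G) ≤ 2.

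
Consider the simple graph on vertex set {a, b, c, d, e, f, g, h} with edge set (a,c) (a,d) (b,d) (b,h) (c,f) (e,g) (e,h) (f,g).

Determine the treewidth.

2

A width-2 tree decomposition is:
Bags: B1 = {a, b, d}  B2 = {a, b, h}  B3 = {a, e, h}  B4 = {a, e, g}  B5 = {a, f, g}  B6 = {a, c, f}
Tree: B1–B2, B2–B3, B3–B4, B4–B5, B5–B6
The largest bag has 3 vertices, giving width 2; this decomposition certifies tw(G) ≤ 2. The edges a–d–b–h–e–g–f–c–a form a cycle, so G is not a tree and its treewidth is at least 2. Hence tw(G) = 2 exactly.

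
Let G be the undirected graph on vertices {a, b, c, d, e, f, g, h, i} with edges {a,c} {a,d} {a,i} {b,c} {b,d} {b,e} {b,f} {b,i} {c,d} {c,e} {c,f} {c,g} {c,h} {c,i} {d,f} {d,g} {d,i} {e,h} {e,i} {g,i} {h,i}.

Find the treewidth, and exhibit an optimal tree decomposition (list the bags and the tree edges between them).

The largest bag has 4 vertices, giving width 3; this decomposition certifies tw(G) ≤ 3. For the lower bound, the 4 vertices {b, c, d, f} are pairwise adjacent, and any tree decomposition puts a clique entirely inside one bag — forcing width ≥ 3. Hence tw(G) = 3 exactly.

Treewidth 3.
One optimal decomposition is:
Bags: B1 = {b, c, d, i}  B2 = {b, c, e, i}  B3 = {b, c, d, f}  B4 = {c, d, g, i}  B5 = {c, e, h, i}  B6 = {a, c, d, i}
Tree: B1–B2, B1–B3, B1–B4, B2–B5, B4–B6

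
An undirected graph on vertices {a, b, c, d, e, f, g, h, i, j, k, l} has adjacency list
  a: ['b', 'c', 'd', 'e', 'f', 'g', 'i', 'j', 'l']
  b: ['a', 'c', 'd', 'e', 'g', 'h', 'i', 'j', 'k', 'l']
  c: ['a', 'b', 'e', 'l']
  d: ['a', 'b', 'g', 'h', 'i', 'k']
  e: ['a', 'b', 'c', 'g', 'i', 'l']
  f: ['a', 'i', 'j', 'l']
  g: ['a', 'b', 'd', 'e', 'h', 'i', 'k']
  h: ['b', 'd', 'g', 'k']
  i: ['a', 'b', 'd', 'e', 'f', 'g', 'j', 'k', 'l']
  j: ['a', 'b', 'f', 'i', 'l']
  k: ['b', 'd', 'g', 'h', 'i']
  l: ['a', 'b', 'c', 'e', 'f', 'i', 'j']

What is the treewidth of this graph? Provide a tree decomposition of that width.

Every bag has size at most 5, so the width is 5 − 1 = 4 and tw(G) ≤ 4. Conversely, {a, f, i, j, l} is a clique of size 5, and the vertices of any clique must share a bag in every tree decomposition; so some bag has ≥ 5 vertices and tw(G) ≥ 4. The upper and lower bounds meet at 4, so that is the treewidth.

Treewidth 4.
One optimal decomposition is:
Bags: B1 = {a, b, d, g, i}  B2 = {b, d, g, i, k}  B3 = {b, d, g, h, k}  B4 = {a, b, e, g, i}  B5 = {a, b, e, i, l}  B6 = {a, b, i, j, l}  B7 = {a, b, c, e, l}  B8 = {a, f, i, j, l}
Tree: B1–B2, B2–B3, B1–B4, B4–B5, B5–B6, B5–B7, B6–B8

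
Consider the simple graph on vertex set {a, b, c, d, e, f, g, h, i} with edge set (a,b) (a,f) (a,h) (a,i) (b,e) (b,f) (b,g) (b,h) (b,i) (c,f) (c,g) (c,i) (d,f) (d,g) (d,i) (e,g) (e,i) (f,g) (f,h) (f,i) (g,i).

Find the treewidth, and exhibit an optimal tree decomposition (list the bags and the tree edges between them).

Treewidth 3.
Bags: B1 = {b, f, g, i}  B2 = {d, f, g, i}  B3 = {b, e, g, i}  B4 = {c, f, g, i}  B5 = {a, b, f, i}  B6 = {a, b, f, h}
Tree: B1–B2, B1–B3, B1–B4, B1–B5, B5–B6

The largest bag has 4 vertices, giving width 3; this decomposition certifies tw(G) ≤ 3. Conversely, {b, e, g, i} is a clique of size 4, and the vertices of any clique must share a bag in every tree decomposition; so some bag has ≥ 4 vertices and tw(G) ≥ 3. Combining the bounds, tw(G) = 3.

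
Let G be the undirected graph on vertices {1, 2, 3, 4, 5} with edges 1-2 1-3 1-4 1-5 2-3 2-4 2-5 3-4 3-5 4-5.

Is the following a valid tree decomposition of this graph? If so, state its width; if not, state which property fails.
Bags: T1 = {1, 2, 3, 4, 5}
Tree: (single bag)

Yes; width 4.

Checking the three conditions: (i) the bags cover all of {1, 2, 3, 4, 5}; (ii) for each edge, some bag contains both endpoints; (iii) the bags containing any fixed vertex form a subtree. All hold, so the decomposition is valid with width 5 − 1 = 4.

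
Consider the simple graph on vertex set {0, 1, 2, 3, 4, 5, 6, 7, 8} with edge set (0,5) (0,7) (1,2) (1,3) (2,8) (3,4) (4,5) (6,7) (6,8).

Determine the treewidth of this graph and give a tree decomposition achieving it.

Treewidth 2.
Bags: B1 = {1, 2, 3}  B2 = {2, 3, 8}  B3 = {3, 6, 8}  B4 = {3, 6, 7}  B5 = {0, 3, 7}  B6 = {0, 3, 5}  B7 = {3, 4, 5}
Tree: B1–B2, B2–B3, B3–B4, B4–B5, B5–B6, B6–B7

The largest bag has 3 vertices, giving width 2; this decomposition certifies tw(G) ≤ 2. For the lower bound, G contains the cycle 3–1–2–8–6–7–0–5–4–3, so G is not a forest; only forests have treewidth ≤ 1, hence tw(G) ≥ 2. Combining the bounds, tw(G) = 2.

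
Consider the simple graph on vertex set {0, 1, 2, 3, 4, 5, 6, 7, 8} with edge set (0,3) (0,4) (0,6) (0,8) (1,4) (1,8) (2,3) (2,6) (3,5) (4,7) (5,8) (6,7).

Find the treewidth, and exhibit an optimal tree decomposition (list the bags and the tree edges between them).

Treewidth 3.
Bags: B1 = {2, 3, 5, 8}  B2 = {0, 2, 3, 8}  B3 = {0, 2, 6, 8}  B4 = {0, 1, 6, 8}  B5 = {0, 1, 4, 6}  B6 = {1, 4, 6, 7}
Tree: B1–B2, B2–B3, B3–B4, B4–B5, B5–B6

The largest bag has 4 vertices, giving width 3; this decomposition certifies tw(G) ≤ 3. For the lower bound: the 4 vertex sets {2,3,5}, {8}, {0}, {1,4,6,7} are disjoint, each induces a connected subgraph, and every pair is joined by at least one edge of G. Contracting each set to a single vertex therefore yields K_{4} as a minor, and since treewidth is minor-monotone, tw(G) ≥ tw(K_{4}) = 3. The upper and lower bounds meet at 3, so that is the treewidth.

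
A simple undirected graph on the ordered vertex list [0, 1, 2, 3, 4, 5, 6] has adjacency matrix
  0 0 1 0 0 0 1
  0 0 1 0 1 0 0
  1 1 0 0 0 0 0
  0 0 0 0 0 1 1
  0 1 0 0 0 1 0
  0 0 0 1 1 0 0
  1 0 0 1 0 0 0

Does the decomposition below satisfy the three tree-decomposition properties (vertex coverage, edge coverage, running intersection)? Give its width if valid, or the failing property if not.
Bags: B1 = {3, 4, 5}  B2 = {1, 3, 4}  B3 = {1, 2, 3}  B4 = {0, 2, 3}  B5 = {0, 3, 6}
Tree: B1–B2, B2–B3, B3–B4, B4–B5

Vertex coverage: the bags together contain {0, 1, 2, 3, 4, 5, 6}, the full vertex set. Edge coverage: each edge of G has both endpoints in at least one bag. Running intersection: for every vertex, the bags containing it form a connected subtree. All three properties hold, so this is a valid tree decomposition of width max|bag| − 1 = 2, and hence tw(G) ≤ 2.

Yes; width 2.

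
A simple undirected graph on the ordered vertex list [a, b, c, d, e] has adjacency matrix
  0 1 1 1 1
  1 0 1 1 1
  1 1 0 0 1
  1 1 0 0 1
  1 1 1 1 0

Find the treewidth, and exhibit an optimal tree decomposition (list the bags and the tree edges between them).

Treewidth 3.
Bags: B1 = {a, b, c, e}  B2 = {a, b, d, e}
Tree: B1–B2

Each bag holds 4 vertices, so the decomposition has width 3, which upper-bounds the treewidth. Conversely, {a, b, d, e} is a clique of size 4, and the vertices of any clique must share a bag in every tree decomposition; so some bag has ≥ 4 vertices and tw(G) ≥ 3. Hence tw(G) = 3 exactly.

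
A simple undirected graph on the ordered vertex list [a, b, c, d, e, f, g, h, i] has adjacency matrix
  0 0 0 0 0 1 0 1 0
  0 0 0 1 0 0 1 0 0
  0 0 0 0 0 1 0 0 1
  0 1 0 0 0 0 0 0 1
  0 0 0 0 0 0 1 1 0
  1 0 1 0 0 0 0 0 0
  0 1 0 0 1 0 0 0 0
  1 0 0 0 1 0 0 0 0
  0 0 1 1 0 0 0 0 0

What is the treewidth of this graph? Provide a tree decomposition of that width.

Treewidth 2.
Bags: B1 = {a, f, h}  B2 = {e, f, h}  B3 = {e, f, g}  B4 = {b, f, g}  B5 = {b, d, f}  B6 = {d, f, i}  B7 = {c, f, i}
Tree: B1–B2, B2–B3, B3–B4, B4–B5, B5–B6, B6–B7

The largest bag has 3 vertices, giving width 2; this decomposition certifies tw(G) ≤ 2. Since f–a–h–e–g–b–d–i–c–f is a cycle in G, G is not acyclic. Forests are exactly the graphs of treewidth ≤ 1, so tw(G) ≥ 2. Therefore the treewidth is 2.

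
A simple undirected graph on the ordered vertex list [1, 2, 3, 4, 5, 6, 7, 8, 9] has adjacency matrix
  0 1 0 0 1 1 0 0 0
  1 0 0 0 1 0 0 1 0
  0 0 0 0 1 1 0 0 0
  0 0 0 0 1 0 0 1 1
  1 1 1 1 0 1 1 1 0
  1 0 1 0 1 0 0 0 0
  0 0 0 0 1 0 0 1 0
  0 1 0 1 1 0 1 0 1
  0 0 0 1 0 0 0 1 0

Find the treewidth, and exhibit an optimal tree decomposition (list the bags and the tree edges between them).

Treewidth 2.
One optimal decomposition is:
Bags: B1 = {3, 5, 6}  B2 = {1, 5, 6}  B3 = {1, 2, 5}  B4 = {2, 5, 8}  B5 = {4, 5, 8}  B6 = {4, 8, 9}  B7 = {5, 7, 8}
Tree: B1–B2, B2–B3, B3–B4, B4–B5, B5–B6, B5–B7

The largest bag has 3 vertices, giving width 2; this decomposition certifies tw(G) ≤ 2. On the other hand G contains the 3-clique {4, 8, 9}. A clique must lie in a single bag of any decomposition, so no decomposition can have width below 2. The upper and lower bounds meet at 2, so that is the treewidth.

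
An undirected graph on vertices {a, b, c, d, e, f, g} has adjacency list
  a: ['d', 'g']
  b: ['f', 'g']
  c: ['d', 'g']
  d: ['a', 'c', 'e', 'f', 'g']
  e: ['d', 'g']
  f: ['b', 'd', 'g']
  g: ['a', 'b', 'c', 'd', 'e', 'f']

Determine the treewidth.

2

A width-2 tree decomposition is:
Bags: B1 = {c, d, g}  B2 = {a, d, g}  B3 = {d, f, g}  B4 = {b, f, g}  B5 = {d, e, g}
Tree: B1–B2, B1–B3, B3–B4, B2–B5
Each bag holds 3 vertices, so the decomposition has width 2, which upper-bounds the treewidth. For the lower bound, the 3 vertices {d, e, g} are pairwise adjacent, and any tree decomposition puts a clique entirely inside one bag — forcing width ≥ 2. Therefore the treewidth is 2.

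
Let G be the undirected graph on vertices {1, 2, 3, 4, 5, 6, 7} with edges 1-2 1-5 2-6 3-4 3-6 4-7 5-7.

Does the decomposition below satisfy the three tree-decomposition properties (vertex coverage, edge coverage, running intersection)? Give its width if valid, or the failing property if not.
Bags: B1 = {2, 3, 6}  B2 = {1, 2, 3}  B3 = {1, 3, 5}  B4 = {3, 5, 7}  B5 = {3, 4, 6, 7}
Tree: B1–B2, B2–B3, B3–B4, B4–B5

A tree decomposition must satisfy three properties: every vertex lies in some bag; for every edge, both endpoints lie together in some bag; and for every vertex, the bags containing it form a connected subtree. Here bags containing vertex 6 are not connected in the tree, so the decomposition is invalid.

No — bags containing vertex 6 are not connected in the tree.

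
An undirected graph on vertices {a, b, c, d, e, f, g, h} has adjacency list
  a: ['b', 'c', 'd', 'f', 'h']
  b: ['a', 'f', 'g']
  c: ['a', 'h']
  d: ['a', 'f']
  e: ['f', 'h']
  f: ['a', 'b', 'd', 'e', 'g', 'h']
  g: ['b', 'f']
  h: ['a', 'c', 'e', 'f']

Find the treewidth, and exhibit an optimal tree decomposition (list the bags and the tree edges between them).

Treewidth 2.
One such decomposition:
Bags: B1 = {a, f, h}  B2 = {e, f, h}  B3 = {a, c, h}  B4 = {a, b, f}  B5 = {b, f, g}  B6 = {a, d, f}
Tree: B1–B2, B1–B3, B1–B4, B4–B5, B4–B6

Each bag holds 3 vertices, so the decomposition has width 2, which upper-bounds the treewidth. For the lower bound, the 3 vertices {a, c, h} are pairwise adjacent, and any tree decomposition puts a clique entirely inside one bag — forcing width ≥ 2. The upper and lower bounds meet at 2, so that is the treewidth.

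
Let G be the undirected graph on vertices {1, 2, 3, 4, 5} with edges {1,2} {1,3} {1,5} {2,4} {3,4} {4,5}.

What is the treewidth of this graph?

A width-2 tree decomposition is:
Bags: B1 = {1, 2, 4}  B2 = {1, 4, 5}  B3 = {1, 3, 4}
Tree: B1–B2, B2–B3
Every bag has size at most 3, so the width is 3 − 1 = 2 and tw(G) ≤ 2. For the lower bound, G contains the cycle 4–2–1–5–4, so G is not a forest; only forests have treewidth ≤ 1, hence tw(G) ≥ 2. The upper and lower bounds meet at 2, so that is the treewidth.

2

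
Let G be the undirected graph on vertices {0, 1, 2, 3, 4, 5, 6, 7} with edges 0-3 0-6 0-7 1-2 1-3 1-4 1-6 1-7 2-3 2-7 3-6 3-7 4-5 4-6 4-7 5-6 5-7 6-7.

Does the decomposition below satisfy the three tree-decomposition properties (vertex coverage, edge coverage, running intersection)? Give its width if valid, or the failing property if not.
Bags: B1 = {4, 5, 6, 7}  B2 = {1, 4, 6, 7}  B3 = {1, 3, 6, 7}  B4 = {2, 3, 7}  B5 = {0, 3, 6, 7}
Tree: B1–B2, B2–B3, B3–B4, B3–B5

A tree decomposition must satisfy three properties: every vertex lies in some bag; for every edge, both endpoints lie together in some bag; and for every vertex, the bags containing it form a connected subtree. Here edge (1,2) lies in no bag, so the decomposition is invalid.

No — edge (1,2) lies in no bag.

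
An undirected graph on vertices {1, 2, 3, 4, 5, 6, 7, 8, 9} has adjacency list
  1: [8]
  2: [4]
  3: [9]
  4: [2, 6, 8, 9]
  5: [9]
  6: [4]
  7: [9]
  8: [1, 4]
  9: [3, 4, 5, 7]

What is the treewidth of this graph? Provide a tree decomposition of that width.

Treewidth 1.
One such decomposition:
Bags: B1 = {3, 9}  B2 = {4, 9}  B3 = {7, 9}  B4 = {4, 8}  B5 = {2, 4}  B6 = {1, 8}  B7 = {5, 9}  B8 = {4, 6}
Tree: B1–B2, B2–B3, B2–B4, B4–B5, B4–B6, B2–B7, B4–B8

The largest bag has 2 vertices, giving width 1; this decomposition certifies tw(G) ≤ 1. Any graph with an edge has treewidth ≥ 1, and G has the edge 9–3. The upper and lower bounds meet at 1, so that is the treewidth.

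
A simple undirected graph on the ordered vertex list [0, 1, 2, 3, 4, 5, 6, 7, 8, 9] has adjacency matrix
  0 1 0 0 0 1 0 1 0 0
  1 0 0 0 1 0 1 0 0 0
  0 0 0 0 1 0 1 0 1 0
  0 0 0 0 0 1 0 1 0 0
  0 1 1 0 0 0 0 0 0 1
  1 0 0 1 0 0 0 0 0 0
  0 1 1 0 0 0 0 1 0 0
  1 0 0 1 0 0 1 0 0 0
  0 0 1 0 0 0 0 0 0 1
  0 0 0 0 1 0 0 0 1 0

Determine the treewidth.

A width-2 tree decomposition is:
Bags: B1 = {3, 5, 7}  B2 = {0, 5, 7}  B3 = {0, 6, 7}  B4 = {0, 1, 6}  B5 = {1, 2, 6}  B6 = {1, 2, 4}  B7 = {2, 4, 8}  B8 = {4, 8, 9}
Tree: B1–B2, B2–B3, B3–B4, B4–B5, B5–B6, B6–B7, B7–B8
Every bag has size at most 3, so the width is 3 − 1 = 2 and tw(G) ≤ 2. For the lower bound, G contains the cycle 3–5–0–7–3, so G is not a forest; only forests have treewidth ≤ 1, hence tw(G) ≥ 2. Combining the bounds, tw(G) = 2.

2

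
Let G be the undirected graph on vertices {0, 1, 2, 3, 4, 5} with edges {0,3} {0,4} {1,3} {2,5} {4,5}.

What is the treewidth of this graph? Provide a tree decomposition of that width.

Treewidth 1.
Bags: B1 = {1, 3}  B2 = {0, 3}  B3 = {0, 4}  B4 = {4, 5}  B5 = {2, 5}
Tree: B1–B2, B2–B3, B3–B4, B4–B5

The largest bag has 2 vertices, giving width 1; this decomposition certifies tw(G) ≤ 1. Any graph with an edge has treewidth ≥ 1, and G has the edge 1–3. Hence tw(G) = 1 exactly.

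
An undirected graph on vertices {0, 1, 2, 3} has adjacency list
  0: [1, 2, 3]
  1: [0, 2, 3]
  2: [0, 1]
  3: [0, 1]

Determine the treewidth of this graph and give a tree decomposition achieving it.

Every bag has size at most 3, so the width is 3 − 1 = 2 and tw(G) ≤ 2. For the lower bound, the 3 vertices {0, 1, 2} are pairwise adjacent, and any tree decomposition puts a clique entirely inside one bag — forcing width ≥ 2. Therefore the treewidth is 2.

Treewidth 2.
One optimal decomposition is:
Bags: B1 = {0, 1, 3}  B2 = {0, 1, 2}
Tree: B1–B2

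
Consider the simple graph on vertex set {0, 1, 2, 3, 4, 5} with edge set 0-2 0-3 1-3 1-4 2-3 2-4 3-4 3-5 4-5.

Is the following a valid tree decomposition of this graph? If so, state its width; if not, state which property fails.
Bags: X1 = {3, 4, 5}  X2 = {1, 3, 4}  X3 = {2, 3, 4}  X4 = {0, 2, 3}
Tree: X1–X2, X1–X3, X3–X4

Yes; width 2.

Every vertex of G appears in some bag (union = {0, 1, 2, 3, 4, 5}); every edge is covered by a bag; and for each vertex v the set of bags containing v is connected in the bag tree. The decomposition is therefore valid. The largest bag has 3 vertices, so the width is 2.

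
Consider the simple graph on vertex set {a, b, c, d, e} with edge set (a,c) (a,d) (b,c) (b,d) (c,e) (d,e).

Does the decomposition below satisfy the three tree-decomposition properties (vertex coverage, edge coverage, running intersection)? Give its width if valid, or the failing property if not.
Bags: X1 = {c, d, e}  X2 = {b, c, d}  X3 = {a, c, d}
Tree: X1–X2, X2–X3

Every vertex of G appears in some bag (union = {a, b, c, d, e}); every edge is covered by a bag; and for each vertex v the set of bags containing v is connected in the bag tree. The decomposition is therefore valid. The largest bag has 3 vertices, so the width is 2.

Yes; width 2.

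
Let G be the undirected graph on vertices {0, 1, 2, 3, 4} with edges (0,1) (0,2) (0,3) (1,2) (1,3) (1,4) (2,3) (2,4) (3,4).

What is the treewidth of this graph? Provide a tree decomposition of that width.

Treewidth 3.
One such decomposition:
Bags: B1 = {0, 1, 2, 3}  B2 = {1, 2, 3, 4}
Tree: B1–B2

The largest bag has 4 vertices, giving width 3; this decomposition certifies tw(G) ≤ 3. On the other hand G contains the 4-clique {0, 1, 2, 3}. A clique must lie in a single bag of any decomposition, so no decomposition can have width below 3. The upper and lower bounds meet at 3, so that is the treewidth.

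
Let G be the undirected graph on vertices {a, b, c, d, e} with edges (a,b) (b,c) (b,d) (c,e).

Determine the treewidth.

1

A width-1 tree decomposition is:
Bags: B1 = {c, e}  B2 = {b, c}  B3 = {b, d}  B4 = {a, b}
Tree: B1–B2, B2–B3, B3–B4
The largest bag has 2 vertices, giving width 1; this decomposition certifies tw(G) ≤ 1. Any graph with an edge has treewidth ≥ 1, and G has the edge c–e. Combining the bounds, tw(G) = 1.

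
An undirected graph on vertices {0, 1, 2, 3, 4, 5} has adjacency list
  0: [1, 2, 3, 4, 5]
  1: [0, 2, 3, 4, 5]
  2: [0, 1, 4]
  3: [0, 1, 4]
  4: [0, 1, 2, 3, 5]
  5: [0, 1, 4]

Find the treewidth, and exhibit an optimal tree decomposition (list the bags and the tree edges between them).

Every bag has size at most 4, so the width is 4 − 1 = 3 and tw(G) ≤ 3. Conversely, {0, 1, 2, 4} is a clique of size 4, and the vertices of any clique must share a bag in every tree decomposition; so some bag has ≥ 4 vertices and tw(G) ≥ 3. Combining the bounds, tw(G) = 3.

Treewidth 3.
One optimal decomposition is:
Bags: B1 = {0, 1, 3, 4}  B2 = {0, 1, 4, 5}  B3 = {0, 1, 2, 4}
Tree: B1–B2, B1–B3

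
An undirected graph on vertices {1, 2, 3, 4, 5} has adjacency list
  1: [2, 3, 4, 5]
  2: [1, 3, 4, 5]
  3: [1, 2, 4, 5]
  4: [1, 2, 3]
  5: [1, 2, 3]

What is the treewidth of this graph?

3

A width-3 tree decomposition is:
Bags: B1 = {1, 2, 3, 4}  B2 = {1, 2, 3, 5}
Tree: B1–B2
Every bag has size at most 4, so the width is 4 − 1 = 3 and tw(G) ≤ 3. On the other hand G contains the 4-clique {1, 2, 3, 4}. A clique must lie in a single bag of any decomposition, so no decomposition can have width below 3. Combining the bounds, tw(G) = 3.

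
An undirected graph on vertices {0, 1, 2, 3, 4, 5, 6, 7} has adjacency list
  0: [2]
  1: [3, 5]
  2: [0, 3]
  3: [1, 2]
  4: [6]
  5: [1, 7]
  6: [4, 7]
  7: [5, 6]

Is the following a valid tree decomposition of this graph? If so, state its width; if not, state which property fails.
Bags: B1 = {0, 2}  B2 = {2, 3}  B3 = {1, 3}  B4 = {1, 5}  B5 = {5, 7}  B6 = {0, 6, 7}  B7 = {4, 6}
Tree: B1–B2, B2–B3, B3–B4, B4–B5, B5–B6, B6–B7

No — bags containing vertex 0 are not connected in the tree.

A tree decomposition must satisfy three properties: every vertex lies in some bag; for every edge, both endpoints lie together in some bag; and for every vertex, the bags containing it form a connected subtree. Here bags containing vertex 0 are not connected in the tree, so the decomposition is invalid.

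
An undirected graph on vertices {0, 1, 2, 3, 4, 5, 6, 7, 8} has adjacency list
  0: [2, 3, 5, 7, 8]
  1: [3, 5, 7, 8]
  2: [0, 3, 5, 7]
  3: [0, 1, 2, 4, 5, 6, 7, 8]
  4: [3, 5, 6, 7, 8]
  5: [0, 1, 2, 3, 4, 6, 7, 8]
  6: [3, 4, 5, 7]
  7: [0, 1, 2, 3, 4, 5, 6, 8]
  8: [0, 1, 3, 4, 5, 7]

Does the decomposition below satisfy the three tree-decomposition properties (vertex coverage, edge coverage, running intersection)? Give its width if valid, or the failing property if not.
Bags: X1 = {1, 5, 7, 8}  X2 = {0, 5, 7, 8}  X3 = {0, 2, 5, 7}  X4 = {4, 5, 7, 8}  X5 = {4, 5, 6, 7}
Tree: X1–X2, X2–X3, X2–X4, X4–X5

No — vertex 3 appears in no bag.

A tree decomposition must satisfy three properties: every vertex lies in some bag; for every edge, both endpoints lie together in some bag; and for every vertex, the bags containing it form a connected subtree. Here vertex 3 appears in no bag, so the decomposition is invalid.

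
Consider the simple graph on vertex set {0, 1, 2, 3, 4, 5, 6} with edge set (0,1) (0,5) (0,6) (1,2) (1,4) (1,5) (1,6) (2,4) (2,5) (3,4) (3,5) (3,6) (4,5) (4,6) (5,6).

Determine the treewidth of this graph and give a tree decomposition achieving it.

Every bag has size at most 4, so the width is 4 − 1 = 3 and tw(G) ≤ 3. Conversely, {0, 1, 5, 6} is a clique of size 4, and the vertices of any clique must share a bag in every tree decomposition; so some bag has ≥ 4 vertices and tw(G) ≥ 3. Hence tw(G) = 3 exactly.

Treewidth 3.
One optimal decomposition is:
Bags: B1 = {1, 4, 5, 6}  B2 = {1, 2, 4, 5}  B3 = {0, 1, 5, 6}  B4 = {3, 4, 5, 6}
Tree: B1–B2, B1–B3, B1–B4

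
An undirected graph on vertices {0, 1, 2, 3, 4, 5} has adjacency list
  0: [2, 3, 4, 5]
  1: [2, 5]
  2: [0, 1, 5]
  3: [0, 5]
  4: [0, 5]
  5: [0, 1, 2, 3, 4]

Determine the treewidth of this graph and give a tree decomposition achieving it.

Treewidth 2.
One such decomposition:
Bags: B1 = {0, 2, 5}  B2 = {0, 4, 5}  B3 = {0, 3, 5}  B4 = {1, 2, 5}
Tree: B1–B2, B1–B3, B1–B4

The largest bag has 3 vertices, giving width 2; this decomposition certifies tw(G) ≤ 2. Conversely, {0, 2, 5} is a clique of size 3, and the vertices of any clique must share a bag in every tree decomposition; so some bag has ≥ 3 vertices and tw(G) ≥ 2. Combining the bounds, tw(G) = 2.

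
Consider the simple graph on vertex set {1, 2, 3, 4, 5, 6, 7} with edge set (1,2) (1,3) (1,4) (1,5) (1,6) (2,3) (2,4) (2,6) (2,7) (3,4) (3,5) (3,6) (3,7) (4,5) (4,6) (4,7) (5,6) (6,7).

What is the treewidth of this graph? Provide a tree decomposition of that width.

Every bag has size at most 5, so the width is 5 − 1 = 4 and tw(G) ≤ 4. Conversely, {1, 2, 3, 4, 6} is a clique of size 5, and the vertices of any clique must share a bag in every tree decomposition; so some bag has ≥ 5 vertices and tw(G) ≥ 4. The upper and lower bounds meet at 4, so that is the treewidth.

Treewidth 4.
Bags: B1 = {2, 3, 4, 6, 7}  B2 = {1, 2, 3, 4, 6}  B3 = {1, 3, 4, 5, 6}
Tree: B1–B2, B2–B3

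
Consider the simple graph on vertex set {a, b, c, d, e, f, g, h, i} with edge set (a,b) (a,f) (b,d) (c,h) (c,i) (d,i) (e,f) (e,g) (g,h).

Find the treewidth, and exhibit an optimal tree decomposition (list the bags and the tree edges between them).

Treewidth 2.
Bags: B1 = {a, b, f}  B2 = {b, e, f}  B3 = {b, e, g}  B4 = {b, g, h}  B5 = {b, c, h}  B6 = {b, c, i}  B7 = {b, d, i}
Tree: B1–B2, B2–B3, B3–B4, B4–B5, B5–B6, B6–B7

Each bag holds 3 vertices, so the decomposition has width 2, which upper-bounds the treewidth. For the lower bound, G contains the cycle b–a–f–e–g–h–c–i–d–b, so G is not a forest; only forests have treewidth ≤ 1, hence tw(G) ≥ 2. Combining the bounds, tw(G) = 2.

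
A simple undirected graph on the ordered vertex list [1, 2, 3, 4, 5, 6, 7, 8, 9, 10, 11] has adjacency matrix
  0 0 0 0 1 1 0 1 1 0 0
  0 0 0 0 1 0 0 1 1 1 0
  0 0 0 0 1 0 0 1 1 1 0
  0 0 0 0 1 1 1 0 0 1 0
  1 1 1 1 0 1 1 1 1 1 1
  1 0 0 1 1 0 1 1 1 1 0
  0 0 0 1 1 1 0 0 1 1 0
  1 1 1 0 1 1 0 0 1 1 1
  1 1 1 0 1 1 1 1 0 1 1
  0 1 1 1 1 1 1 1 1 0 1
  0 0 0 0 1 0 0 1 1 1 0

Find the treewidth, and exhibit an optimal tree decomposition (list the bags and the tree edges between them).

Treewidth 4.
Bags: B1 = {5, 8, 9, 10, 11}  B2 = {5, 6, 8, 9, 10}  B3 = {1, 5, 6, 8, 9}  B4 = {5, 6, 7, 9, 10}  B5 = {2, 5, 8, 9, 10}  B6 = {4, 5, 6, 7, 10}  B7 = {3, 5, 8, 9, 10}
Tree: B1–B2, B2–B3, B2–B4, B1–B5, B4–B6, B2–B7

The largest bag has 5 vertices, giving width 4; this decomposition certifies tw(G) ≤ 4. For the lower bound, the 5 vertices {1, 5, 6, 8, 9} are pairwise adjacent, and any tree decomposition puts a clique entirely inside one bag — forcing width ≥ 4. The upper and lower bounds meet at 4, so that is the treewidth.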